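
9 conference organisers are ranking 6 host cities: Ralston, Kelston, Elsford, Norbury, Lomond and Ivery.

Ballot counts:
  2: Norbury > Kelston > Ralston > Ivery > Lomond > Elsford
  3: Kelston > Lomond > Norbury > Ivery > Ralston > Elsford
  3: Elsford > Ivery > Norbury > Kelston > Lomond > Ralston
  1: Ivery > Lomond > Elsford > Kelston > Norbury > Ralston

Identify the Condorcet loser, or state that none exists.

Head-to-head results (9 organisers):
Ralston vs Kelston: 0 for Ralston, 9 for Kelston — Kelston by 9–0.
Ralston vs Elsford: 5 to 4, Ralston.
Ralston vs Norbury: Norbury, 9–0.
Ralston vs Lomond: 2 for Ralston, 7 for Lomond — Lomond by 7–2.
Ralston vs Ivery: Ivery, 7–2.
Kelston vs Elsford: Kelston, 5–4.
Kelston vs Norbury: 4 to 5, Norbury.
Kelston vs Lomond: 2+3+3 = 8 for Kelston, 1 for Lomond — Kelston by 8–1.
Kelston vs Ivery: 2+3 = 5 for Kelston, 4 for Ivery — Kelston by 5–4.
Elsford vs Norbury: Elsford is ranked higher on 3+1 = 4 ballots, Norbury on 5. Norbury wins 5–4.
Elsford vs Lomond: Lomond, 6–3.
Elsford vs Ivery: 3 to 6, Ivery.
Norbury–Lomond: Norbury 5–4.
Norbury vs Ivery: Norbury is ranked higher on 2+3 = 5 ballots, Ivery on 4. Norbury wins 5–4.
Lomond vs Ivery: Lomond preferred on 3 ballots; Ivery wins 6–3.
Elsford loses to every other city — it is the Condorcet loser.

Elsford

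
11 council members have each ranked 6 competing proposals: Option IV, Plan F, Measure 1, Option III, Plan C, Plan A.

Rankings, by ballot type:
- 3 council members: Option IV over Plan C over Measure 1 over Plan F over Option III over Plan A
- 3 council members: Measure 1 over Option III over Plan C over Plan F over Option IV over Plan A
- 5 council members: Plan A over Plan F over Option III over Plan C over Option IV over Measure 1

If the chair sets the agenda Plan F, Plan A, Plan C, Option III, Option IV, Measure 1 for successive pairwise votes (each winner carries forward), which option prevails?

Round 1: Plan F vs Plan A — 6–5, Plan F advances.
Round 2: Plan F vs Plan C — 5–6, Plan C advances.
Round 3: Plan C vs Option III — 3–8, Option III advances.
Round 4: Option III vs Option IV — 8–3, Option III advances.
Round 5: Option III vs Measure 1 — 5–6, Measure 1 advances.
Measure 1 survives the agenda.

Measure 1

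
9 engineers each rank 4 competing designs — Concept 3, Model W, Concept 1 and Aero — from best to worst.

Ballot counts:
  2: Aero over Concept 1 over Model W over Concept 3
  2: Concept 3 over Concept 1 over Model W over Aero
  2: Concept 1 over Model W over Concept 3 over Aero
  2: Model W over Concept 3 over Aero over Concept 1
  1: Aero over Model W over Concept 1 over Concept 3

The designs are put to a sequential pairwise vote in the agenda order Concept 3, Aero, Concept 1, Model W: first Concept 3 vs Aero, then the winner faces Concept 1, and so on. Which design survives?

Round 1: Concept 3 vs Aero — 6–3, Concept 3 advances.
Round 2: Concept 3 vs Concept 1 — 4–5, Concept 1 advances.
Round 3: Concept 1 vs Model W — 6–3, Concept 1 advances.
The agenda winner is Concept 1.

Concept 1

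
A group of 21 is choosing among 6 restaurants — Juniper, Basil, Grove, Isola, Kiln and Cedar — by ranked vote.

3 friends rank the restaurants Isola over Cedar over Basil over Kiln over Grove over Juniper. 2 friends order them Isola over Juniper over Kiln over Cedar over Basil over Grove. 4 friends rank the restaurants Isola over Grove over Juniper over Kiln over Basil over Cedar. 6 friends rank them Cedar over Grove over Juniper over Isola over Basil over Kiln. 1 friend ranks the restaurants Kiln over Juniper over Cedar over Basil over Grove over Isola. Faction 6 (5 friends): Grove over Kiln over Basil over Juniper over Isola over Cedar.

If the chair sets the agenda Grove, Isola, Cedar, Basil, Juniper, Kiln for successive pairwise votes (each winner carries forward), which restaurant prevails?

Round 1: Grove vs Isola — 12–9, Grove advances.
Round 2: Grove vs Cedar — 9–12, Cedar advances.
Round 3: Cedar vs Basil — 12–9, Cedar advances.
Round 4: Cedar vs Juniper — 9–12, Juniper advances.
Round 5: Juniper vs Kiln — 12–9, Juniper advances.
The agenda winner is Juniper.

Juniper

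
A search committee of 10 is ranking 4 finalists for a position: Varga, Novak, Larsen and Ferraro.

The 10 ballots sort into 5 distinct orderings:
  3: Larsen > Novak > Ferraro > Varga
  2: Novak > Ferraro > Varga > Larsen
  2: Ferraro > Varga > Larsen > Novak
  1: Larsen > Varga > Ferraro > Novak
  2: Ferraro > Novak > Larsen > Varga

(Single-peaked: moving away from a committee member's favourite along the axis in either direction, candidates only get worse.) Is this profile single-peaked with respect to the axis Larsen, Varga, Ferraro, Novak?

no

Axis positions: Larsen=1, Varga=2, Ferraro=3, Novak=4.
Cluster 1: ranking walks positions 1-4-3-2; Novak is ranked above Varga even though Varga lies between Novak and the peak Larsen on the axis — preferences dip and rise again. Not single-peaked.
Cluster 2 (peak Novak at position 4): ranking walks positions 4-3-2-1, expanding outward from the peak — single-peaked.
Cluster 3 (peak Ferraro at position 3): ranking walks positions 3-2-1-4, expanding outward from the peak — single-peaked.
Cluster 4 (peak Larsen at position 1): ranking walks positions 1-2-3-4, expanding outward from the peak — single-peaked.
Cluster 5: ranking walks positions 3-4-1-2; Larsen is ranked above Varga even though Varga lies between Larsen and the peak Ferraro on the axis — preferences dip and rise again. Not single-peaked.
Cluster 1 violates single-peakedness, so the profile is not single-peaked on this axis.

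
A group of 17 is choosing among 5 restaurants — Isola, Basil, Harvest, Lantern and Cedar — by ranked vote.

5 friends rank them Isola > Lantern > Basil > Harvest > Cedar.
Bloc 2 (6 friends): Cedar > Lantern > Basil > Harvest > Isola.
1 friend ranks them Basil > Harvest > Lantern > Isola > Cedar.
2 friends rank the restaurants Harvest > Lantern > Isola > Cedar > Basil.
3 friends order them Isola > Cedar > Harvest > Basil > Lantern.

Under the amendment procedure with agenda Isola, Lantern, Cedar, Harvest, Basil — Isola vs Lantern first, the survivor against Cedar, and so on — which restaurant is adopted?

Round 1: Isola vs Lantern — 8–9, Lantern advances.
Round 2: Lantern vs Cedar — 8–9, Cedar advances.
Round 3: Cedar vs Harvest — 9–8, Cedar advances.
Round 4: Cedar vs Basil — 11–6, Cedar advances.
The agenda winner is Cedar.

Cedar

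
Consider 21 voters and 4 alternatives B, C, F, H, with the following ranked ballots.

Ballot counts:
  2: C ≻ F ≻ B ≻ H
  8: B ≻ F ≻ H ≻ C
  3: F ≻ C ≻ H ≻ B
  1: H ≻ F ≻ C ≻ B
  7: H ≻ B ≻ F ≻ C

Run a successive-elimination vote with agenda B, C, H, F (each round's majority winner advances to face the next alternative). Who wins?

F

Round 1: B vs C — 15–6, B advances.
Round 2: B vs H — 10–11, H advances.
Round 3: H vs F — 8–13, F advances.
F survives the agenda.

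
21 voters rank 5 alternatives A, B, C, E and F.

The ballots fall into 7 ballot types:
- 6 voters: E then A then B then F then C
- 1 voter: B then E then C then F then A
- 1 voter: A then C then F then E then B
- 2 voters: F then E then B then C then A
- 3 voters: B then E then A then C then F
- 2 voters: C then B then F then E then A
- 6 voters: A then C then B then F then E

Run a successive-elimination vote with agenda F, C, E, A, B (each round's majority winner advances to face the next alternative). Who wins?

B

Round 1: F vs C — 8–13, C advances.
Round 2: C vs E — 9–12, E advances.
Round 3: E vs A — 14–7, E advances.
Round 4: E vs B — 9–12, B advances.
B survives the agenda.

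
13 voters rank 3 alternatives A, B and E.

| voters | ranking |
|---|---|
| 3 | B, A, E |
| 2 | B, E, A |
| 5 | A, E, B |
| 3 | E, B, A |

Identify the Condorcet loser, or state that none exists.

Pairwise majorities:
A vs B: B wins 8–5.
A–E: A 8–5.
B vs E: 5 to 8, E.
Each alternative has at least one pairwise win (A beats E; B beats A; E beats B) — no Condorcet loser.

none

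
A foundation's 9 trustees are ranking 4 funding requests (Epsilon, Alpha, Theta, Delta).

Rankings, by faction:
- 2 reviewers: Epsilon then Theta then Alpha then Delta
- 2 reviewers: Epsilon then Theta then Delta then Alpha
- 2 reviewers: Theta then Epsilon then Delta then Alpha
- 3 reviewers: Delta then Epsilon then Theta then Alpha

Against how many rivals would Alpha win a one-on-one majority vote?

Alpha against each rival (9 reviewers):
Alpha vs Epsilon: Epsilon wins 9–0.
Alpha vs Theta: Alpha is ranked higher on 0 ballots, Theta on 9. Theta wins 9–0.
Alpha vs Delta: Alpha is ranked higher on 2 ballots, Delta on 7. Delta wins 7–2.
Alpha beats no one; loses to Epsilon, Theta, Delta — 0 pairwise wins.

0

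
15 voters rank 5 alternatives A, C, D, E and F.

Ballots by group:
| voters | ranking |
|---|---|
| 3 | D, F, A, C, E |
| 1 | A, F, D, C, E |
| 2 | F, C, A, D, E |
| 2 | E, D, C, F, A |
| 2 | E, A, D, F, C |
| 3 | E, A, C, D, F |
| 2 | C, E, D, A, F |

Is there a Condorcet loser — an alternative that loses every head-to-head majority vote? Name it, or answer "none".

Head-to-head results (15 voters):
A vs C: A, 9–6.
A vs D: 1+2+2+3 = 8 for A, 7 for D — A by 8–7.
A–E: E 9–6.
A vs F: A preferred on 1+2+3+2 = 8 ballots; A wins 8–7.
C–D: D 8–7.
C vs E: C preferred on 3+1+2+2 = 8 ballots; C wins 8–7.
C vs F: F wins 8–7.
D vs E: 3+1+2 = 6 for D, 9 for E — E by 9–6.
D vs F: D wins 12–3.
E vs F: E is ranked higher on 2+2+3+2 = 9 ballots, F on 6. E wins 9–6.
No alternative is winless: A beats C; C beats E; D beats C; E beats A; F beats C. There is no Condorcet loser.

none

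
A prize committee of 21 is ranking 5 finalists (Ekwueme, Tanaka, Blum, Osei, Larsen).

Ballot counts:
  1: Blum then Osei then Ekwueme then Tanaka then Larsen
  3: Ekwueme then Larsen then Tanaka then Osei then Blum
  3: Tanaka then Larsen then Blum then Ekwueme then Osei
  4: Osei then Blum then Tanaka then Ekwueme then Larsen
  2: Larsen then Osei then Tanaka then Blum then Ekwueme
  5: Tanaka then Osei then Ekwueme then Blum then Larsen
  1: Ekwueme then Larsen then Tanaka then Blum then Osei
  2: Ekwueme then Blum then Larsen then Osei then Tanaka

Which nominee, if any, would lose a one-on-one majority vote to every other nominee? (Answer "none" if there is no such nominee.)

none

Head-to-head results (21 jurors):
Ekwueme vs Tanaka: Tanaka, 14–7.
Ekwueme vs Blum: Ekwueme wins 11–10.
Ekwueme vs Osei: 9 to 12, Osei.
Ekwueme vs Larsen: Ekwueme, 16–5.
Tanaka vs Blum: 14 to 7, Tanaka.
Tanaka vs Osei: Tanaka preferred on 3+3+5+1 = 12 ballots; Tanaka wins 12–9.
Tanaka vs Larsen: Tanaka preferred on 1+3+4+5 = 13 ballots; Tanaka wins 13–8.
Blum–Osei: Osei 14–7.
Blum vs Larsen: Blum, 12–9.
Osei vs Larsen: 10 to 11, Larsen.
No nominee is winless: Ekwueme beats Blum; Tanaka beats Ekwueme; Blum beats Larsen; Osei beats Ekwueme; Larsen beats Osei. There is no Condorcet loser.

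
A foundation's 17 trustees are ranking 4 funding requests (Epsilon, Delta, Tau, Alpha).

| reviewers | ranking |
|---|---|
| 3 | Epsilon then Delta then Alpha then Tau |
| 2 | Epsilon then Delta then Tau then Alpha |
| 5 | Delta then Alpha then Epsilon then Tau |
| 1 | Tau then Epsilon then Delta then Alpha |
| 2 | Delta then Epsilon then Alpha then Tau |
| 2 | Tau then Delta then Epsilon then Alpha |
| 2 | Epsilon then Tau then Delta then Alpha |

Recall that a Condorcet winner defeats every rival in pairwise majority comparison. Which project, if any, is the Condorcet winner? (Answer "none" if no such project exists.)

Check each pair by majority over 17 ballots:
Epsilon vs Delta: Delta wins 9–8.
Epsilon vs Tau: Epsilon wins 14–3.
Epsilon vs Alpha: 3+2+1+2+2+2 = 12 for Epsilon, 5 for Alpha — Epsilon by 12–5.
Delta vs Tau: Delta wins 12–5.
Delta vs Alpha: Delta, 17–0.
Tau vs Alpha: Alpha, 10–7.
Only Delta has no losses; Delta is the Condorcet winner.

Delta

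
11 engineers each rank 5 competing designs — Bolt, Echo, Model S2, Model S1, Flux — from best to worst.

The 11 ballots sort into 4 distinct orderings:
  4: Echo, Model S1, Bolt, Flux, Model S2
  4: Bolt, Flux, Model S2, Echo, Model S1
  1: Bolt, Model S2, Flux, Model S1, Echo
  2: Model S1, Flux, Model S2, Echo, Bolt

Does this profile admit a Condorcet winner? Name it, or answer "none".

Check each pair by majority over 11 ballots:
Bolt vs Echo: 4+1 = 5 for Bolt, 6 for Echo — Echo by 6–5.
Bolt vs Model S2: 4+4+1 = 9 for Bolt, 2 for Model S2 — Bolt by 9–2.
Bolt vs Model S1: Bolt preferred on 4+1 = 5 ballots; Model S1 wins 6–5.
Bolt vs Flux: Bolt preferred on 4+4+1 = 9 ballots; Bolt wins 9–2.
Echo vs Model S2: Echo preferred on 4 ballots; Model S2 wins 7–4.
Echo vs Model S1: 8 to 3, Echo.
Echo vs Flux: Echo preferred on 4 ballots; Flux wins 7–4.
Model S2 vs Model S1: Model S2 preferred on 4+1 = 5 ballots; Model S1 wins 6–5.
Model S2 vs Flux: Model S2 preferred on 1 ballot; Flux wins 10–1.
Model S1 vs Flux: 6 to 5, Model S1.
Each design drops at least one matchup (Bolt loses to Echo; Echo loses to Model S2; Model S2 loses to Bolt; Model S1 loses to Echo; Flux loses to Bolt); the cycle Bolt beats Model S2 beats Echo beats Bolt rules out a Condorcet winner.

none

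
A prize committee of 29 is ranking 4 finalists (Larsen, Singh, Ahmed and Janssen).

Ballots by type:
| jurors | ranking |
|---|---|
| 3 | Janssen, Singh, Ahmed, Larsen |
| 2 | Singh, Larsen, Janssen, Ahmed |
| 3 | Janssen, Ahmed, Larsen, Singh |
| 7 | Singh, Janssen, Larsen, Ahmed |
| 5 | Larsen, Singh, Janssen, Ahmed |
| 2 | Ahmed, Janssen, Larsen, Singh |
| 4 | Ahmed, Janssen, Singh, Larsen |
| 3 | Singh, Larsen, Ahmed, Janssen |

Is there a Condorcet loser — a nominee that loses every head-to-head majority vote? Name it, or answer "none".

Pairwise majorities:
Larsen vs Singh: Singh wins 19–10.
Larsen vs Ahmed: Larsen is ranked higher on 2+7+5+3 = 17 ballots, Ahmed on 12. Larsen wins 17–12.
Larsen vs Janssen: Janssen wins 19–10.
Singh vs Ahmed: 3+2+7+5+3 = 20 for Singh, 9 for Ahmed — Singh by 20–9.
Singh vs Janssen: Singh wins 17–12.
Ahmed vs Janssen: Ahmed preferred on 2+4+3 = 9 ballots; Janssen wins 20–9.
Ahmed is beaten in every head-to-head and is the Condorcet loser.

Ahmed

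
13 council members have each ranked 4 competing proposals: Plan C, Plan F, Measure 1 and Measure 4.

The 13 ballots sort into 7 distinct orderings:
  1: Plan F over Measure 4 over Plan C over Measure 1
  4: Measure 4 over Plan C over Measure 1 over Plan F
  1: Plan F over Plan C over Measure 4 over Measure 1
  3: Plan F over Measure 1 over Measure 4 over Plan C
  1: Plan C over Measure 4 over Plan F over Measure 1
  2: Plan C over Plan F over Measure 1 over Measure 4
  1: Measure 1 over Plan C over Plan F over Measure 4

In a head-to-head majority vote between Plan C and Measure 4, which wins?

Measure 4

Ballots ranking Plan C above Measure 4: 1 + 1 + 2 + 1 = 5.
Ballots ranking Measure 4 above Plan C: 13 − 5 = 8.
Measure 4 wins the head-to-head 8–5.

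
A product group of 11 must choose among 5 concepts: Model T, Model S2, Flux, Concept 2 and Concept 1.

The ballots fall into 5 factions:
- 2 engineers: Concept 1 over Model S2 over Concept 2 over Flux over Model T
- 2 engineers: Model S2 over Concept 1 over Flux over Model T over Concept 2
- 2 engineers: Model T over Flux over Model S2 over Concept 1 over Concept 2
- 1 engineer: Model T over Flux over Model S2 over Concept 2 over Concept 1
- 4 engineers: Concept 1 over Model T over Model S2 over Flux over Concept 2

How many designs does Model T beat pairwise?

3

Model T against each rival (11 engineers):
Model T vs Model S2: 2+1+4 = 7 for Model T, 4 for Model S2 — Model T by 7–4.
Model T vs Flux: Model T preferred on 2+1+4 = 7 ballots; Model T wins 7–4.
Model T vs Concept 2: Model T wins 9–2.
Model T vs Concept 1: Concept 1 wins 8–3.
Model T beats Model S2, Flux, Concept 2; loses to Concept 1 — 3 pairwise wins.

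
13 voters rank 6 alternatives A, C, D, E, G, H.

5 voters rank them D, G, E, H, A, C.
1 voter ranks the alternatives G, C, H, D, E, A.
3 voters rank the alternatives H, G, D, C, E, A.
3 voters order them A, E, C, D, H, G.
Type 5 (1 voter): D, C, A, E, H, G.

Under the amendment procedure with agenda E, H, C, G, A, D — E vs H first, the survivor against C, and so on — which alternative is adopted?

D

Round 1: E vs H — 9–4, E advances.
Round 2: E vs C — 8–5, E advances.
Round 3: E vs G — 4–9, G advances.
Round 4: G vs A — 9–4, G advances.
Round 5: G vs D — 4–9, D advances.
The agenda winner is D.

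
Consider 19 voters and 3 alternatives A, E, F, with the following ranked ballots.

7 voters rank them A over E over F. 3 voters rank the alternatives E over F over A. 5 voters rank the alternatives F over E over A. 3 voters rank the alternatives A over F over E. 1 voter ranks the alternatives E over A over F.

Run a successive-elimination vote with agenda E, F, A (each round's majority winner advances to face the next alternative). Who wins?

A

Round 1: E vs F — 11–8, E advances.
Round 2: E vs A — 9–10, A advances.
The agenda winner is A.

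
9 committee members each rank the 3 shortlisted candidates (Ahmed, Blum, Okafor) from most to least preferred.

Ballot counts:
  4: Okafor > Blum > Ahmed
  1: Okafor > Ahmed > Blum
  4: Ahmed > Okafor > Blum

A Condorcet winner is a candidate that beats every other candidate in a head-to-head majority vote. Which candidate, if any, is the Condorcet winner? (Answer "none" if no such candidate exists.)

Okafor

Check each pair by majority over 9 ballots:
Ahmed–Blum: Ahmed 5–4.
Ahmed–Okafor: Okafor 5–4.
Blum vs Okafor: Okafor, 9–0.
Okafor beats each of Ahmed, Blum — Okafor is the Condorcet winner.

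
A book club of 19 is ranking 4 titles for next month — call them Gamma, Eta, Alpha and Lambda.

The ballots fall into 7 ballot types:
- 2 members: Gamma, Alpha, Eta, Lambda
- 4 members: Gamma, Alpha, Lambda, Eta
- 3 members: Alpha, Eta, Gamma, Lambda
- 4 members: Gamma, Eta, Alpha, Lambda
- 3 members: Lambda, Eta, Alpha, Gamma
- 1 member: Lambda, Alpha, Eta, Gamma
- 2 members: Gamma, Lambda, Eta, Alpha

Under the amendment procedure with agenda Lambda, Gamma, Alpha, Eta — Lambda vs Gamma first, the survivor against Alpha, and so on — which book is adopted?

Gamma

Round 1: Lambda vs Gamma — 4–15, Gamma advances.
Round 2: Gamma vs Alpha — 12–7, Gamma advances.
Round 3: Gamma vs Eta — 12–7, Gamma advances.
Gamma survives the agenda.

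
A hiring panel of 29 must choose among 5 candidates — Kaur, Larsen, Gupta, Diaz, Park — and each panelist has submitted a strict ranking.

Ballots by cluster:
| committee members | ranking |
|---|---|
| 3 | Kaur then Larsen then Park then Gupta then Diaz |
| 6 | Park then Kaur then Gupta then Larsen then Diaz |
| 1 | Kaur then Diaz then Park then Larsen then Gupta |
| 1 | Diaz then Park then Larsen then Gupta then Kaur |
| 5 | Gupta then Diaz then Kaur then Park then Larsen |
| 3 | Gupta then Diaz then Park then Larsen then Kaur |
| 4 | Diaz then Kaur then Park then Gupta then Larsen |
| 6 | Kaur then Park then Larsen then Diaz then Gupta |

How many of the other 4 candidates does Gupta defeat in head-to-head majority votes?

Gupta against each rival (29 committee members):
Gupta–Kaur: Kaur 20–9.
Gupta vs Larsen: 6+5+3+4 = 18 for Gupta, 11 for Larsen — Gupta by 18–11.
Gupta vs Diaz: Gupta wins 17–12.
Gupta vs Park: Park, 21–8.
Gupta beats Larsen, Diaz; loses to Kaur, Park — 2 pairwise wins.

2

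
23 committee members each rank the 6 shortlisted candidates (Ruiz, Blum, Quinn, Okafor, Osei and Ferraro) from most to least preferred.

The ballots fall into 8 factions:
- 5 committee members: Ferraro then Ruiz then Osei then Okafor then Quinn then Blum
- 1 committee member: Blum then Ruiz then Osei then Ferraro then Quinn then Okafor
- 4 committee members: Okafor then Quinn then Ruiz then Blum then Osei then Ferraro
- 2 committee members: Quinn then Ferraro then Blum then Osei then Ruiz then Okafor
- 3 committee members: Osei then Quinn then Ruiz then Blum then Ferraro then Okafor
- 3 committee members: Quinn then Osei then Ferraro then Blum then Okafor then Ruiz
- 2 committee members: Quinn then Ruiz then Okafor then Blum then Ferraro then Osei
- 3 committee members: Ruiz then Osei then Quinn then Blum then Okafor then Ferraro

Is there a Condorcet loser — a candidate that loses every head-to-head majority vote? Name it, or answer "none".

Okafor

Pairwise majorities:
Ruiz vs Blum: Ruiz wins 17–6.
Ruiz vs Quinn: Quinn, 14–9.
Ruiz vs Okafor: Ruiz, 16–7.
Ruiz vs Osei: Ruiz is ranked higher on 5+1+4+2+3 = 15 ballots, Osei on 8. Ruiz wins 15–8.
Ruiz vs Ferraro: Ruiz is ranked higher on 1+4+3+2+3 = 13 ballots, Ferraro on 10. Ruiz wins 13–10.
Blum vs Quinn: Quinn wins 22–1.
Blum vs Okafor: Blum preferred on 1+2+3+3+3 = 12 ballots; Blum wins 12–11.
Blum vs Osei: 9 to 14, Osei.
Blum–Ferraro: Blum 13–10.
Quinn vs Okafor: Quinn is ranked higher on 1+2+3+3+2+3 = 14 ballots, Okafor on 9. Quinn wins 14–9.
Quinn vs Osei: Osei wins 12–11.
Quinn–Ferraro: Quinn 17–6.
Okafor vs Osei: 4+2 = 6 for Okafor, 17 for Osei — Osei by 17–6.
Okafor vs Ferraro: Ferraro wins 14–9.
Osei vs Ferraro: 1+4+3+3+3 = 14 for Osei, 9 for Ferraro — Osei by 14–9.
Only Okafor has no wins; Okafor is the Condorcet loser.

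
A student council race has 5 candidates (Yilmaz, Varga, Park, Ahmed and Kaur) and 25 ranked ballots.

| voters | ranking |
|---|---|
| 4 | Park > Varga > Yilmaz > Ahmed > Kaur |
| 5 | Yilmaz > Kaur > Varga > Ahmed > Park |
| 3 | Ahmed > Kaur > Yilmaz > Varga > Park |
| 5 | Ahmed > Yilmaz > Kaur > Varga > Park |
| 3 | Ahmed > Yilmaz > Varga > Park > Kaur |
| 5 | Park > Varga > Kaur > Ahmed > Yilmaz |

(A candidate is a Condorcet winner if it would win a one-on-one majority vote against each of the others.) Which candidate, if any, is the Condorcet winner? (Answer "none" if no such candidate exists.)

Head-to-head results (25 voters):
Yilmaz vs Varga: Yilmaz is ranked higher on 5+3+5+3 = 16 ballots, Varga on 9. Yilmaz wins 16–9.
Yilmaz vs Park: 5+3+5+3 = 16 for Yilmaz, 9 for Park — Yilmaz by 16–9.
Yilmaz vs Ahmed: Yilmaz preferred on 4+5 = 9 ballots; Ahmed wins 16–9.
Yilmaz vs Kaur: 4+5+5+3 = 17 for Yilmaz, 8 for Kaur — Yilmaz by 17–8.
Varga vs Park: Varga preferred on 5+3+5+3 = 16 ballots; Varga wins 16–9.
Varga vs Ahmed: Varga preferred on 4+5+5 = 14 ballots; Varga wins 14–11.
Varga vs Kaur: 12 to 13, Kaur.
Park vs Ahmed: Park is ranked higher on 4+5 = 9 ballots, Ahmed on 16. Ahmed wins 16–9.
Park vs Kaur: 12 to 13, Kaur.
Ahmed vs Kaur: 4+3+5+3 = 15 for Ahmed, 10 for Kaur — Ahmed by 15–10.
Each candidate drops at least one matchup (Yilmaz loses to Ahmed; Varga loses to Yilmaz; Park loses to Yilmaz; Ahmed loses to Varga; Kaur loses to Yilmaz); the cycle Yilmaz > Varga > Ahmed > Yilmaz rules out a Condorcet winner.

none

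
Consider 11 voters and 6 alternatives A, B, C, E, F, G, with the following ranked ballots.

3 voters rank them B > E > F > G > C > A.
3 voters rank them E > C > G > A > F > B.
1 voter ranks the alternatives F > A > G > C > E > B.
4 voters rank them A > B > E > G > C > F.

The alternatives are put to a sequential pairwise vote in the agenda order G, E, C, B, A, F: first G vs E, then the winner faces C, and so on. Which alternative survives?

A

Round 1: G vs E — 1–10, E advances.
Round 2: E vs C — 10–1, E advances.
Round 3: E vs B — 4–7, B advances.
Round 4: B vs A — 3–8, A advances.
Round 5: A vs F — 7–4, A advances.
A survives the agenda.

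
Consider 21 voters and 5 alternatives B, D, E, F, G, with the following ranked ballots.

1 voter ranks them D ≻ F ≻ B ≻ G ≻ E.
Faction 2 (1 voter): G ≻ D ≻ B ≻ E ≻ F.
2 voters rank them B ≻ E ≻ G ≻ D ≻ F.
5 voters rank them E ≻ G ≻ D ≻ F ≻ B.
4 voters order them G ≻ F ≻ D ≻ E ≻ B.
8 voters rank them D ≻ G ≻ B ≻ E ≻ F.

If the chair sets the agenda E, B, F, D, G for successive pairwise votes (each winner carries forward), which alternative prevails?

Round 1: E vs B — 9–12, B advances.
Round 2: B vs F — 11–10, B advances.
Round 3: B vs D — 2–19, D advances.
Round 4: D vs G — 9–12, G advances.
G survives the agenda.

G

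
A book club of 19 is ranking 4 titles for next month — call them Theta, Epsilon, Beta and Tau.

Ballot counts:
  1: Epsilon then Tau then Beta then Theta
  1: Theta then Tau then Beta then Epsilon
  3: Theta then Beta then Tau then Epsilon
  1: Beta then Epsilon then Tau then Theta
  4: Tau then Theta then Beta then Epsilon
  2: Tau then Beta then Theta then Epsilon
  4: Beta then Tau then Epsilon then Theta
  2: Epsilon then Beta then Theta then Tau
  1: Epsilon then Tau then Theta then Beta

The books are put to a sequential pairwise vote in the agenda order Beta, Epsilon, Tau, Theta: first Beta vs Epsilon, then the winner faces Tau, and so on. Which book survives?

Round 1: Beta vs Epsilon — 15–4, Beta advances.
Round 2: Beta vs Tau — 10–9, Beta advances.
Round 3: Beta vs Theta — 10–9, Beta advances.
The agenda winner is Beta.

Beta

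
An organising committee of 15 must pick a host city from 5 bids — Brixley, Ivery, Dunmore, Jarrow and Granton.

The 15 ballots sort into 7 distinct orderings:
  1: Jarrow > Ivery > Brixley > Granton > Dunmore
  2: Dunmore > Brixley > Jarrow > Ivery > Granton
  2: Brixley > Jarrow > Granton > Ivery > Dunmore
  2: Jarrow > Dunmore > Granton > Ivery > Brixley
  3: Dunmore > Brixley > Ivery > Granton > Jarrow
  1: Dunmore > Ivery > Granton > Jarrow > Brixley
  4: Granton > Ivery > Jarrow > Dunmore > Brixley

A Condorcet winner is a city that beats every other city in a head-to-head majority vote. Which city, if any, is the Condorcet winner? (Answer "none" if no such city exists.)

none

Pairwise majorities:
Brixley vs Ivery: Brixley is ranked higher on 2+2+3 = 7 ballots, Ivery on 8. Ivery wins 8–7.
Brixley vs Dunmore: Brixley is ranked higher on 1+2 = 3 ballots, Dunmore on 12. Dunmore wins 12–3.
Brixley vs Jarrow: 2+2+3 = 7 for Brixley, 8 for Jarrow — Jarrow by 8–7.
Brixley vs Granton: Brixley is ranked higher on 1+2+2+3 = 8 ballots, Granton on 7. Brixley wins 8–7.
Ivery vs Dunmore: 7 to 8, Dunmore.
Ivery vs Jarrow: Ivery is ranked higher on 3+1+4 = 8 ballots, Jarrow on 7. Ivery wins 8–7.
Ivery vs Granton: Ivery preferred on 1+2+3+1 = 7 ballots; Granton wins 8–7.
Dunmore vs Jarrow: 6 to 9, Jarrow.
Dunmore vs Granton: Dunmore preferred on 2+2+3+1 = 8 ballots; Dunmore wins 8–7.
Jarrow vs Granton: Jarrow preferred on 1+2+2+2 = 7 ballots; Granton wins 8–7.
Each city drops at least one matchup (Brixley loses to Ivery; Ivery loses to Dunmore; Dunmore loses to Jarrow; Jarrow loses to Ivery; Granton loses to Brixley); the cycle Brixley → Granton → Ivery → Brixley rules out a Condorcet winner.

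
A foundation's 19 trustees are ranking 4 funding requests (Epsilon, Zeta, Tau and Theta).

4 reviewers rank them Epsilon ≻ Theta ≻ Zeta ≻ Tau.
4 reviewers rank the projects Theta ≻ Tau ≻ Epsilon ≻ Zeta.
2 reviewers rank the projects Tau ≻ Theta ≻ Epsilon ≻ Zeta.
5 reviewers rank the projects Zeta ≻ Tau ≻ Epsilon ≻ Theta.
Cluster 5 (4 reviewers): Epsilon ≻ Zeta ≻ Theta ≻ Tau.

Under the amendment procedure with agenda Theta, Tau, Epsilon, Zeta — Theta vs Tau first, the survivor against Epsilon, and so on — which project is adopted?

Epsilon

Round 1: Theta vs Tau — 12–7, Theta advances.
Round 2: Theta vs Epsilon — 6–13, Epsilon advances.
Round 3: Epsilon vs Zeta — 14–5, Epsilon advances.
The agenda winner is Epsilon.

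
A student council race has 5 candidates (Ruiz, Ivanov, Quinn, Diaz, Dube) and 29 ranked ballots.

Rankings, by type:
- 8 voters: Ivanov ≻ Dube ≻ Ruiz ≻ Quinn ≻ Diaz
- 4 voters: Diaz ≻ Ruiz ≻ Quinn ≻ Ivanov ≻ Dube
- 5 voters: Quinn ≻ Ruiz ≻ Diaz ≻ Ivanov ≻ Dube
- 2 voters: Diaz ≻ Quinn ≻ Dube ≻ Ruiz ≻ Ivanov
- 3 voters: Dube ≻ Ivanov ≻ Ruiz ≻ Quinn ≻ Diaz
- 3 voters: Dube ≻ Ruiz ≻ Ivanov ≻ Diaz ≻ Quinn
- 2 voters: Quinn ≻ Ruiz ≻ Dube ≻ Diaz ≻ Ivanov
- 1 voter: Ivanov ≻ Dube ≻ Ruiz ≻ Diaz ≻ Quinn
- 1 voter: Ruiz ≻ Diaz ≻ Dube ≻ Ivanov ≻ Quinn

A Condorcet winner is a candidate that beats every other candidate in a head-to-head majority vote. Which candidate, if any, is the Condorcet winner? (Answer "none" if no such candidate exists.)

none

Check each pair by majority over 29 ballots:
Ruiz vs Ivanov: Ruiz is ranked higher on 4+5+2+3+2+1 = 17 ballots, Ivanov on 12. Ruiz wins 17–12.
Ruiz vs Quinn: Ruiz, 20–9.
Ruiz vs Diaz: Ruiz, 23–6.
Ruiz vs Dube: Dube, 17–12.
Ivanov vs Quinn: Ivanov wins 16–13.
Ivanov vs Diaz: 8+3+3+1 = 15 for Ivanov, 14 for Diaz — Ivanov by 15–14.
Ivanov vs Dube: Ivanov is ranked higher on 8+4+5+1 = 18 ballots, Dube on 11. Ivanov wins 18–11.
Quinn–Diaz: Quinn 18–11.
Quinn vs Dube: 4+5+2+2 = 13 for Quinn, 16 for Dube — Dube by 16–13.
Diaz vs Dube: Diaz preferred on 4+5+2+1 = 12 ballots; Dube wins 17–12.
Each candidate drops at least one matchup (Ruiz loses to Dube; Ivanov loses to Ruiz; Quinn loses to Ruiz; Diaz loses to Ruiz; Dube loses to Ivanov); the cycle Ruiz → Ivanov → Dube → Ruiz rules out a Condorcet winner.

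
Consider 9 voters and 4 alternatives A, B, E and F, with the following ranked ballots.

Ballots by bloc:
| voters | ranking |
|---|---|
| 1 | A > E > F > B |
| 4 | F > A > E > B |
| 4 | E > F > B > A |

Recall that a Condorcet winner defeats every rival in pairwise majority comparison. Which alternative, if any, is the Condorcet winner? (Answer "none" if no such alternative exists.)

none

Check each pair by majority over 9 ballots:
A vs B: A wins 5–4.
A vs E: A, 5–4.
A vs F: F, 8–1.
B vs E: E, 9–0.
B–F: F 9–0.
E vs F: E wins 5–4.
Every alternative loses at least once (A loses to F; B loses to A; E loses to A; F loses to E). The majority relation contains the cycle A > E > F > A, so there is no Condorcet winner.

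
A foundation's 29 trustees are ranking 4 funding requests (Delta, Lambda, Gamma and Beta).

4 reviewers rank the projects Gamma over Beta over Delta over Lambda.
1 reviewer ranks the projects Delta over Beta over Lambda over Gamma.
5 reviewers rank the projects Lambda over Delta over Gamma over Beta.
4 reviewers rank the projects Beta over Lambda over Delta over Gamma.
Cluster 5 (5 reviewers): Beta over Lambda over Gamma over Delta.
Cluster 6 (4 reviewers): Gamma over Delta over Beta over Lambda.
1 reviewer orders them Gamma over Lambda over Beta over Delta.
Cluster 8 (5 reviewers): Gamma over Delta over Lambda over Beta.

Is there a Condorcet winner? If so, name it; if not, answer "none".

none

Head-to-head results (29 reviewers):
Delta vs Lambda: Delta preferred on 4+1+4+5 = 14 ballots; Lambda wins 15–14.
Delta vs Gamma: Delta is ranked higher on 1+5+4 = 10 ballots, Gamma on 19. Gamma wins 19–10.
Delta–Beta: Delta 15–14.
Lambda vs Gamma: Lambda, 15–14.
Lambda vs Beta: Beta, 18–11.
Gamma vs Beta: 19 to 10, Gamma.
Each project drops at least one matchup (Delta loses to Lambda; Lambda loses to Beta; Gamma loses to Lambda; Beta loses to Delta); the cycle Delta > Beta > Lambda > Delta rules out a Condorcet winner.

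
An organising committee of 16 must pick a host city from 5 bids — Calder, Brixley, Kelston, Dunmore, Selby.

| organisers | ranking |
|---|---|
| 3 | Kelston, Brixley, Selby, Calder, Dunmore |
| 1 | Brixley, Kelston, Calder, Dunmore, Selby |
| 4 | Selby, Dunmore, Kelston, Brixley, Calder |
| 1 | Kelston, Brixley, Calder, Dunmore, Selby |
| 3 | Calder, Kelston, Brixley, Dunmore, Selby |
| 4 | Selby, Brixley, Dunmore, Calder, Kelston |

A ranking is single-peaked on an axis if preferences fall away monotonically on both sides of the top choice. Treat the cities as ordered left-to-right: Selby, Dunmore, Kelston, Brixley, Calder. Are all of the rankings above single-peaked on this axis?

no

Axis positions: Selby=1, Dunmore=2, Kelston=3, Brixley=4, Calder=5.
Group 1: ranking walks positions 3-4-1-5-2; Selby is ranked above Dunmore even though Dunmore lies between Selby and the peak Kelston on the axis — preferences dip and rise again. Not single-peaked.
Group 2 (peak Brixley at position 4): ranking walks positions 4-3-5-2-1, expanding outward from the peak — single-peaked.
Group 3 (peak Selby at position 1): ranking walks positions 1-2-3-4-5, expanding outward from the peak — single-peaked.
Group 4 (peak Kelston at position 3): ranking walks positions 3-4-5-2-1, expanding outward from the peak — single-peaked.
Group 5: ranking walks positions 5-3-4-2-1; Kelston is ranked above Brixley even though Brixley lies between Kelston and the peak Calder on the axis — preferences dip and rise again. Not single-peaked.
Group 6: ranking walks positions 1-4-2-5-3; Brixley is ranked above Dunmore even though Dunmore lies between Brixley and the peak Selby on the axis — preferences dip and rise again. Not single-peaked.
Group 1 violates single-peakedness, so the profile is not single-peaked on this axis.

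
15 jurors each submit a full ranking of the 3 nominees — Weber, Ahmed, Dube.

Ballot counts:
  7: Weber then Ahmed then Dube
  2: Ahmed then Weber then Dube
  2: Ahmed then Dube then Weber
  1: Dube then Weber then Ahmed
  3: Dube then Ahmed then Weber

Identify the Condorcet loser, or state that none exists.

Head-to-head results (15 jurors):
Weber vs Ahmed: Weber preferred on 7+1 = 8 ballots; Weber wins 8–7.
Weber–Dube: Weber 9–6.
Ahmed vs Dube: Ahmed preferred on 7+2+2 = 11 ballots; Ahmed wins 11–4.
Dube is beaten in every head-to-head and is the Condorcet loser.

Dube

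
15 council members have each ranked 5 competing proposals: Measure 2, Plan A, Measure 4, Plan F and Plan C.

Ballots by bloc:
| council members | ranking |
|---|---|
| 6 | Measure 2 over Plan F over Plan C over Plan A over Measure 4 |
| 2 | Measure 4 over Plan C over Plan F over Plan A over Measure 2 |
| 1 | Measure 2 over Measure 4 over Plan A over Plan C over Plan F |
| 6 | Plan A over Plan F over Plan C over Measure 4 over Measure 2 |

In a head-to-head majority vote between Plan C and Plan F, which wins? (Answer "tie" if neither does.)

Ballots ranking Plan C above Plan F: 2 + 1 = 3.
Ballots ranking Plan F above Plan C: 15 − 3 = 12.
Plan F wins the head-to-head 12–3.

Plan F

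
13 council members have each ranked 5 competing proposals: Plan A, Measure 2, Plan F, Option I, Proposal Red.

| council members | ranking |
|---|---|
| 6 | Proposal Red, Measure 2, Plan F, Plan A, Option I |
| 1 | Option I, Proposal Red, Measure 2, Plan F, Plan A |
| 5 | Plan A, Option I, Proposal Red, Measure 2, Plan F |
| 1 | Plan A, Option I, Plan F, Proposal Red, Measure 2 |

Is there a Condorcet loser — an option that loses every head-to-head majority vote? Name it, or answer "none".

Pairwise majorities:
Plan A vs Measure 2: Measure 2 wins 7–6.
Plan A vs Plan F: Plan A preferred on 5+1 = 6 ballots; Plan F wins 7–6.
Plan A–Option I: Plan A 12–1.
Plan A–Proposal Red: Proposal Red 7–6.
Measure 2 vs Plan F: 6+1+5 = 12 for Measure 2, 1 for Plan F — Measure 2 by 12–1.
Measure 2–Option I: Option I 7–6.
Measure 2 vs Proposal Red: Proposal Red wins 13–0.
Plan F vs Option I: 6 to 7, Option I.
Plan F vs Proposal Red: 1 for Plan F, 12 for Proposal Red — Proposal Red by 12–1.
Option I–Proposal Red: Option I 7–6.
Every option wins at least one matchup (Plan A beats Option I; Measure 2 beats Plan A; Plan F beats Plan A; Option I beats Measure 2; Proposal Red beats Plan A), so there is no Condorcet loser.

none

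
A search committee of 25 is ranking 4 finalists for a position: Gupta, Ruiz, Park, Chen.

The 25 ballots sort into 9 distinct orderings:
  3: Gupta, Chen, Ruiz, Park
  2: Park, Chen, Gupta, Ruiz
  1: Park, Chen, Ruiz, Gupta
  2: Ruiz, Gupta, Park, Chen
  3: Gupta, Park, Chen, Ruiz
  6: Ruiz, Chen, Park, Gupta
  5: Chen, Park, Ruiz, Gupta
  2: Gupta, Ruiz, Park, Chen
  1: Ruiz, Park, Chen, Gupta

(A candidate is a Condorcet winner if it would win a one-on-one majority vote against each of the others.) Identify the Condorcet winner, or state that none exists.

Chen

Check each pair by majority over 25 ballots:
Gupta vs Ruiz: Ruiz, 15–10.
Gupta–Park: Park 15–10.
Gupta–Chen: Chen 15–10.
Ruiz vs Park: Ruiz, 14–11.
Ruiz vs Chen: Chen wins 14–11.
Park vs Chen: Chen wins 14–11.
Chen defeats every rival head-to-head and is the Condorcet winner.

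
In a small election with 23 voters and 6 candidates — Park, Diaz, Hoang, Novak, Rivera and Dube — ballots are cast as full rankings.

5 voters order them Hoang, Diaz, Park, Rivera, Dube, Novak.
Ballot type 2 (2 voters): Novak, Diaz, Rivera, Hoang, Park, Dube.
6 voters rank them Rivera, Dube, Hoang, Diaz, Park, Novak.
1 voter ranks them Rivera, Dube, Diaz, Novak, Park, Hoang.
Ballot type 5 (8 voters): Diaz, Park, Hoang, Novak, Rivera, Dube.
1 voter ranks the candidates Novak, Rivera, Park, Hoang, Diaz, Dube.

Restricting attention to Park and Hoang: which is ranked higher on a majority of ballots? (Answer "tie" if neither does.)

Ballots ranking Park above Hoang: 1 + 8 + 1 = 10.
Ballots ranking Hoang above Park: 23 − 10 = 13.
Hoang wins the head-to-head 13–10.

Hoang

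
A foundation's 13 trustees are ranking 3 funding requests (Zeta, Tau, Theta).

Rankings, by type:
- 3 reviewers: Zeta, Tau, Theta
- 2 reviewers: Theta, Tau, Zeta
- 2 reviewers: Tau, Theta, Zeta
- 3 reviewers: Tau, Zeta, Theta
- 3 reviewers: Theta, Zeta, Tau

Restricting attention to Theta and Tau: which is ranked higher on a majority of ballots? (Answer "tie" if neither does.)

Ballots ranking Theta above Tau: 2 + 3 = 5.
Ballots ranking Tau above Theta: 13 − 5 = 8.
Tau wins the head-to-head 8–5.

Tau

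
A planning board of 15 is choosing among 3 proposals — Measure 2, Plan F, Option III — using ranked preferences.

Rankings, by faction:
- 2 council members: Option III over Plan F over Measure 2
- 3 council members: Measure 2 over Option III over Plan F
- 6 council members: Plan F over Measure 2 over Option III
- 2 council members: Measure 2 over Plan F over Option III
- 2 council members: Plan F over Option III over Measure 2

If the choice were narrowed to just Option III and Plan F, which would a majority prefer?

Plan F

Ballots ranking Option III above Plan F: 2 + 3 = 5.
Ballots ranking Plan F above Option III: 15 − 5 = 10.
Plan F wins the head-to-head 10–5.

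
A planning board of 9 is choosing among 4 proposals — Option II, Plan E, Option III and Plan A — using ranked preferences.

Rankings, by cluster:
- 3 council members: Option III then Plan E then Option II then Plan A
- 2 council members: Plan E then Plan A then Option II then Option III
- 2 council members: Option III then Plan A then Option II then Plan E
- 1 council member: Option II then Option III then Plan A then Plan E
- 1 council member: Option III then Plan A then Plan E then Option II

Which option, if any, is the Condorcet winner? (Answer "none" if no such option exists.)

Option III

Check each pair by majority over 9 ballots:
Option II vs Plan E: Plan E, 6–3.
Option II vs Option III: Option III, 6–3.
Option II vs Plan A: Plan A wins 5–4.
Plan E vs Option III: Option III wins 7–2.
Plan E vs Plan A: 5 to 4, Plan E.
Option III vs Plan A: 3+2+1+1 = 7 for Option III, 2 for Plan A — Option III by 7–2.
Option III defeats every rival head-to-head and is the Condorcet winner.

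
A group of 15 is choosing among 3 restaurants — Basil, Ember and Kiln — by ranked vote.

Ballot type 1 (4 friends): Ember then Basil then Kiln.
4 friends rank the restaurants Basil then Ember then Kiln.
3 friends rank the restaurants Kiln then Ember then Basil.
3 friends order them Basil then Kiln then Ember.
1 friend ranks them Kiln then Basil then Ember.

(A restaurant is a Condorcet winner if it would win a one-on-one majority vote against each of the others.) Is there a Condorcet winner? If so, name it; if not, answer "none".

Basil

Head-to-head results (15 friends):
Basil vs Ember: 4+3+1 = 8 for Basil, 7 for Ember — Basil by 8–7.
Basil vs Kiln: Basil, 11–4.
Ember vs Kiln: Ember is ranked higher on 4+4 = 8 ballots, Kiln on 7. Ember wins 8–7.
Basil wins every pairwise contest, so Basil is the Condorcet winner.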